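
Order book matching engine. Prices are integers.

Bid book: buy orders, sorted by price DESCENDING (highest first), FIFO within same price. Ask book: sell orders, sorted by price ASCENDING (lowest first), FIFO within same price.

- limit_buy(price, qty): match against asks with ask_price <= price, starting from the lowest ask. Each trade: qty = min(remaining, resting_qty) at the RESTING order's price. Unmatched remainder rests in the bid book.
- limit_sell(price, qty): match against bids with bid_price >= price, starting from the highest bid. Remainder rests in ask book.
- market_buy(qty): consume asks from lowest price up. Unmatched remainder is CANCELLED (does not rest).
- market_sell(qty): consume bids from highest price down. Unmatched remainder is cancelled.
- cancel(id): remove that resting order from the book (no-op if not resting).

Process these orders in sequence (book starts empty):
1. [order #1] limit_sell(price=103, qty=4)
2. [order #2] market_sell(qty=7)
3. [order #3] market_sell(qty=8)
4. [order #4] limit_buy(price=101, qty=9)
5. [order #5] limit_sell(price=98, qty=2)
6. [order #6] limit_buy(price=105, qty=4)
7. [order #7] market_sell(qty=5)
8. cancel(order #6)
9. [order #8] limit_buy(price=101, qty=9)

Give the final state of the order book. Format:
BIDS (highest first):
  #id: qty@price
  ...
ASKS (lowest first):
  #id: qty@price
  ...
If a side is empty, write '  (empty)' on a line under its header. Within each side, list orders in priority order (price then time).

Answer: BIDS (highest first):
  #4: 2@101
  #8: 9@101
ASKS (lowest first):
  (empty)

Derivation:
After op 1 [order #1] limit_sell(price=103, qty=4): fills=none; bids=[-] asks=[#1:4@103]
After op 2 [order #2] market_sell(qty=7): fills=none; bids=[-] asks=[#1:4@103]
After op 3 [order #3] market_sell(qty=8): fills=none; bids=[-] asks=[#1:4@103]
After op 4 [order #4] limit_buy(price=101, qty=9): fills=none; bids=[#4:9@101] asks=[#1:4@103]
After op 5 [order #5] limit_sell(price=98, qty=2): fills=#4x#5:2@101; bids=[#4:7@101] asks=[#1:4@103]
After op 6 [order #6] limit_buy(price=105, qty=4): fills=#6x#1:4@103; bids=[#4:7@101] asks=[-]
After op 7 [order #7] market_sell(qty=5): fills=#4x#7:5@101; bids=[#4:2@101] asks=[-]
After op 8 cancel(order #6): fills=none; bids=[#4:2@101] asks=[-]
After op 9 [order #8] limit_buy(price=101, qty=9): fills=none; bids=[#4:2@101 #8:9@101] asks=[-]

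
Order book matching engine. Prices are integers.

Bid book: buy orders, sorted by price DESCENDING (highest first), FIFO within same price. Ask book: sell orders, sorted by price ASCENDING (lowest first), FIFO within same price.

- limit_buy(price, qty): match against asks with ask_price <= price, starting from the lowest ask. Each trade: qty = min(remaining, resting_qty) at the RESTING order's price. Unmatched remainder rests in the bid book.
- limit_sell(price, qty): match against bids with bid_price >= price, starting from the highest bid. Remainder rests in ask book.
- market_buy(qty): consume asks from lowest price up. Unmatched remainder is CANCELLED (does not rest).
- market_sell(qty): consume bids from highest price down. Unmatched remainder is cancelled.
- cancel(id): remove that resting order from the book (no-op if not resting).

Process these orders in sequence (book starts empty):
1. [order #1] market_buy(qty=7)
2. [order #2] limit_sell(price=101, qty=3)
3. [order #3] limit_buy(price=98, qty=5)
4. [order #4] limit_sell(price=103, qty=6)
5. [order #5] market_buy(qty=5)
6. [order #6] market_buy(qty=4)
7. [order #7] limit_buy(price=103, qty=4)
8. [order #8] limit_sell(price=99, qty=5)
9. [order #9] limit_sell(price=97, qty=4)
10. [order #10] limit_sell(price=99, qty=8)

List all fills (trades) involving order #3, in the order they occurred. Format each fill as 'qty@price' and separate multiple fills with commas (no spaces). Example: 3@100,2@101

Answer: 4@98

Derivation:
After op 1 [order #1] market_buy(qty=7): fills=none; bids=[-] asks=[-]
After op 2 [order #2] limit_sell(price=101, qty=3): fills=none; bids=[-] asks=[#2:3@101]
After op 3 [order #3] limit_buy(price=98, qty=5): fills=none; bids=[#3:5@98] asks=[#2:3@101]
After op 4 [order #4] limit_sell(price=103, qty=6): fills=none; bids=[#3:5@98] asks=[#2:3@101 #4:6@103]
After op 5 [order #5] market_buy(qty=5): fills=#5x#2:3@101 #5x#4:2@103; bids=[#3:5@98] asks=[#4:4@103]
After op 6 [order #6] market_buy(qty=4): fills=#6x#4:4@103; bids=[#3:5@98] asks=[-]
After op 7 [order #7] limit_buy(price=103, qty=4): fills=none; bids=[#7:4@103 #3:5@98] asks=[-]
After op 8 [order #8] limit_sell(price=99, qty=5): fills=#7x#8:4@103; bids=[#3:5@98] asks=[#8:1@99]
After op 9 [order #9] limit_sell(price=97, qty=4): fills=#3x#9:4@98; bids=[#3:1@98] asks=[#8:1@99]
After op 10 [order #10] limit_sell(price=99, qty=8): fills=none; bids=[#3:1@98] asks=[#8:1@99 #10:8@99]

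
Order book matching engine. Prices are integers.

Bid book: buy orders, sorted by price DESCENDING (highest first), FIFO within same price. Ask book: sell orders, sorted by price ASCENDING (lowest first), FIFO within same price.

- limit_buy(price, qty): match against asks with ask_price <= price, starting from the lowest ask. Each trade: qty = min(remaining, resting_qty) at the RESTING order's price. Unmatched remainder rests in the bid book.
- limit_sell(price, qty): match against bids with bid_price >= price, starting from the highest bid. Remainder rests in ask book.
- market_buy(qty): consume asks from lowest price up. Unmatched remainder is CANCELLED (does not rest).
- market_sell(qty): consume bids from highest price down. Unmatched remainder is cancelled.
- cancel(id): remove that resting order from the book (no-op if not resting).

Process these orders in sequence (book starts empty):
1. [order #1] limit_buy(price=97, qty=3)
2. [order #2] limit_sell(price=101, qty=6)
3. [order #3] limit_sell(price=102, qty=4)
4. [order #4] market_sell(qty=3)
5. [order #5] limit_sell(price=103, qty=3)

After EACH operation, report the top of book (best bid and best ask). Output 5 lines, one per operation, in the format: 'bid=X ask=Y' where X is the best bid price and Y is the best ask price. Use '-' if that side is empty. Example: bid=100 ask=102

Answer: bid=97 ask=-
bid=97 ask=101
bid=97 ask=101
bid=- ask=101
bid=- ask=101

Derivation:
After op 1 [order #1] limit_buy(price=97, qty=3): fills=none; bids=[#1:3@97] asks=[-]
After op 2 [order #2] limit_sell(price=101, qty=6): fills=none; bids=[#1:3@97] asks=[#2:6@101]
After op 3 [order #3] limit_sell(price=102, qty=4): fills=none; bids=[#1:3@97] asks=[#2:6@101 #3:4@102]
After op 4 [order #4] market_sell(qty=3): fills=#1x#4:3@97; bids=[-] asks=[#2:6@101 #3:4@102]
After op 5 [order #5] limit_sell(price=103, qty=3): fills=none; bids=[-] asks=[#2:6@101 #3:4@102 #5:3@103]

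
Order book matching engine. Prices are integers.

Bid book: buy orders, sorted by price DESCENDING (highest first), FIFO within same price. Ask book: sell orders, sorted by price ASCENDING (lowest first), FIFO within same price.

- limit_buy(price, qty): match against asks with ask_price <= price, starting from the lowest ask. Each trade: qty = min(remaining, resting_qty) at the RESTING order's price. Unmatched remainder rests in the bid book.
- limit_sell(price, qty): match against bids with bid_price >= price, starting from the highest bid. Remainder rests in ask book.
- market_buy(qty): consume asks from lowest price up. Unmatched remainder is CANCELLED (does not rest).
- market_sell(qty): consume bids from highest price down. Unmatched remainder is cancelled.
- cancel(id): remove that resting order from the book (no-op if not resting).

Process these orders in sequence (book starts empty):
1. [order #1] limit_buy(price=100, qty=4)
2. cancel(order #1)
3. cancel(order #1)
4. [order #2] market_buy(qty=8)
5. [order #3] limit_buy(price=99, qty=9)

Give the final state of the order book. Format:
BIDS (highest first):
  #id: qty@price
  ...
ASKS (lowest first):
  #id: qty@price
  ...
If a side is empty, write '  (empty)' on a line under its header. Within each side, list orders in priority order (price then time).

After op 1 [order #1] limit_buy(price=100, qty=4): fills=none; bids=[#1:4@100] asks=[-]
After op 2 cancel(order #1): fills=none; bids=[-] asks=[-]
After op 3 cancel(order #1): fills=none; bids=[-] asks=[-]
After op 4 [order #2] market_buy(qty=8): fills=none; bids=[-] asks=[-]
After op 5 [order #3] limit_buy(price=99, qty=9): fills=none; bids=[#3:9@99] asks=[-]

Answer: BIDS (highest first):
  #3: 9@99
ASKS (lowest first):
  (empty)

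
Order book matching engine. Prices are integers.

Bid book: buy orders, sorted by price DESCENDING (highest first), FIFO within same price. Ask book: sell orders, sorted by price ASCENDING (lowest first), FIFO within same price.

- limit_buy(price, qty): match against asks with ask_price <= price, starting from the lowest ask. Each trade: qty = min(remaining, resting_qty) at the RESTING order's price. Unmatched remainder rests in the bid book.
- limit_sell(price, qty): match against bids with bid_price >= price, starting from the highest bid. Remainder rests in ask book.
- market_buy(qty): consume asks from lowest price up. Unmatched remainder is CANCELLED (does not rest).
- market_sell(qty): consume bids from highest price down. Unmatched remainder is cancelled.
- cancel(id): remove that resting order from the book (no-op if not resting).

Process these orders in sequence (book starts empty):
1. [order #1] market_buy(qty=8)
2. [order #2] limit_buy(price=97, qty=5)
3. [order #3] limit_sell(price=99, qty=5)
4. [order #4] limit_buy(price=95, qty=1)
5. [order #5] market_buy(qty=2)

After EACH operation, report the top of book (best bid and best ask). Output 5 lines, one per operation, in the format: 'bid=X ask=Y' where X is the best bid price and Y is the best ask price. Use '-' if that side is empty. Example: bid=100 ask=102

After op 1 [order #1] market_buy(qty=8): fills=none; bids=[-] asks=[-]
After op 2 [order #2] limit_buy(price=97, qty=5): fills=none; bids=[#2:5@97] asks=[-]
After op 3 [order #3] limit_sell(price=99, qty=5): fills=none; bids=[#2:5@97] asks=[#3:5@99]
After op 4 [order #4] limit_buy(price=95, qty=1): fills=none; bids=[#2:5@97 #4:1@95] asks=[#3:5@99]
After op 5 [order #5] market_buy(qty=2): fills=#5x#3:2@99; bids=[#2:5@97 #4:1@95] asks=[#3:3@99]

Answer: bid=- ask=-
bid=97 ask=-
bid=97 ask=99
bid=97 ask=99
bid=97 ask=99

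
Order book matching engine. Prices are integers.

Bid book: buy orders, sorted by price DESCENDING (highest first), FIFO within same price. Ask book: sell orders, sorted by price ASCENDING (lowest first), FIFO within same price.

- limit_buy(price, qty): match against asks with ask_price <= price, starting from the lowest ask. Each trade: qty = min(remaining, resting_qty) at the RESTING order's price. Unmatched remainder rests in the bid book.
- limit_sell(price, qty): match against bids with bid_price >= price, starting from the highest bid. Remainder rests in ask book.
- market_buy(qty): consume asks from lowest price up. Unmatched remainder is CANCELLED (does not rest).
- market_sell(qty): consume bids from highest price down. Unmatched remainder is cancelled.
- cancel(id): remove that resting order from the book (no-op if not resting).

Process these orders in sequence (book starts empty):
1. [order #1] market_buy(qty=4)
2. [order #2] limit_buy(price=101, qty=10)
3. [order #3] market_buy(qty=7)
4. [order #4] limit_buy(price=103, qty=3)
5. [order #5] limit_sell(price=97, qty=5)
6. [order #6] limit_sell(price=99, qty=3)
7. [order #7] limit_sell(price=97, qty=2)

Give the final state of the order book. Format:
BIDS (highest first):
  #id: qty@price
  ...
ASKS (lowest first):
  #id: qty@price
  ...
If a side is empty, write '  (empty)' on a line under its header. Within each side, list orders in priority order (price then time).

After op 1 [order #1] market_buy(qty=4): fills=none; bids=[-] asks=[-]
After op 2 [order #2] limit_buy(price=101, qty=10): fills=none; bids=[#2:10@101] asks=[-]
After op 3 [order #3] market_buy(qty=7): fills=none; bids=[#2:10@101] asks=[-]
After op 4 [order #4] limit_buy(price=103, qty=3): fills=none; bids=[#4:3@103 #2:10@101] asks=[-]
After op 5 [order #5] limit_sell(price=97, qty=5): fills=#4x#5:3@103 #2x#5:2@101; bids=[#2:8@101] asks=[-]
After op 6 [order #6] limit_sell(price=99, qty=3): fills=#2x#6:3@101; bids=[#2:5@101] asks=[-]
After op 7 [order #7] limit_sell(price=97, qty=2): fills=#2x#7:2@101; bids=[#2:3@101] asks=[-]

Answer: BIDS (highest first):
  #2: 3@101
ASKS (lowest first):
  (empty)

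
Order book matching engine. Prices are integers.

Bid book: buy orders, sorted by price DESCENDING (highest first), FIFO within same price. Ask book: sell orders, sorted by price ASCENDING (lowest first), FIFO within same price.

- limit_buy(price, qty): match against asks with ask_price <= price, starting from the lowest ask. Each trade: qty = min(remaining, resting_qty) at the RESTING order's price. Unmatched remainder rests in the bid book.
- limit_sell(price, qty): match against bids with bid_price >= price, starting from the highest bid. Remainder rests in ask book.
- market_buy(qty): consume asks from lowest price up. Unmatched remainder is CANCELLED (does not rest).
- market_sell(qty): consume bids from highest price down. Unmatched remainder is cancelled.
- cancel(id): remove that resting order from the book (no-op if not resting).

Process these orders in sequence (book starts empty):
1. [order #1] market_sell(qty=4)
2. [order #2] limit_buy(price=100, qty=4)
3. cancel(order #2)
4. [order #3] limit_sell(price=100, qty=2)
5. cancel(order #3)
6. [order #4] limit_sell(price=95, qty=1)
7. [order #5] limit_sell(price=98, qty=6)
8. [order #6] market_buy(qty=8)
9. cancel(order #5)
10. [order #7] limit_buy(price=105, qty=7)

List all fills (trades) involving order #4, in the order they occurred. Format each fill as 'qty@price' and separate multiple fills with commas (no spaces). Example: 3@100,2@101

After op 1 [order #1] market_sell(qty=4): fills=none; bids=[-] asks=[-]
After op 2 [order #2] limit_buy(price=100, qty=4): fills=none; bids=[#2:4@100] asks=[-]
After op 3 cancel(order #2): fills=none; bids=[-] asks=[-]
After op 4 [order #3] limit_sell(price=100, qty=2): fills=none; bids=[-] asks=[#3:2@100]
After op 5 cancel(order #3): fills=none; bids=[-] asks=[-]
After op 6 [order #4] limit_sell(price=95, qty=1): fills=none; bids=[-] asks=[#4:1@95]
After op 7 [order #5] limit_sell(price=98, qty=6): fills=none; bids=[-] asks=[#4:1@95 #5:6@98]
After op 8 [order #6] market_buy(qty=8): fills=#6x#4:1@95 #6x#5:6@98; bids=[-] asks=[-]
After op 9 cancel(order #5): fills=none; bids=[-] asks=[-]
After op 10 [order #7] limit_buy(price=105, qty=7): fills=none; bids=[#7:7@105] asks=[-]

Answer: 1@95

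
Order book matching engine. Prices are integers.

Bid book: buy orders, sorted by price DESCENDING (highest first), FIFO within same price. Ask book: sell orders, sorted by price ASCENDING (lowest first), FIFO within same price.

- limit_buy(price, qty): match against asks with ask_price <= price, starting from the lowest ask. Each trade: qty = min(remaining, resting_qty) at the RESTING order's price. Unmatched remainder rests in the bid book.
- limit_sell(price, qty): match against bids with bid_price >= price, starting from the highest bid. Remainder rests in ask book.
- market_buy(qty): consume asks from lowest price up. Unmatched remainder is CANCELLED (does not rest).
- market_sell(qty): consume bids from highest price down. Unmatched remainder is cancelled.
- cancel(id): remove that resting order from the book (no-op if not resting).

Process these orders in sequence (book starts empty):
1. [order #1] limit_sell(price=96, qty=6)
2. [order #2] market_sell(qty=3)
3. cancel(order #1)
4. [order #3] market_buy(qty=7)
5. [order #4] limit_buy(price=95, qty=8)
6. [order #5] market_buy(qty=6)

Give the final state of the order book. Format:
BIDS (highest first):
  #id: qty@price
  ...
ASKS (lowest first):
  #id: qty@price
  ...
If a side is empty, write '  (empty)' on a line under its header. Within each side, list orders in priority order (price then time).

After op 1 [order #1] limit_sell(price=96, qty=6): fills=none; bids=[-] asks=[#1:6@96]
After op 2 [order #2] market_sell(qty=3): fills=none; bids=[-] asks=[#1:6@96]
After op 3 cancel(order #1): fills=none; bids=[-] asks=[-]
After op 4 [order #3] market_buy(qty=7): fills=none; bids=[-] asks=[-]
After op 5 [order #4] limit_buy(price=95, qty=8): fills=none; bids=[#4:8@95] asks=[-]
After op 6 [order #5] market_buy(qty=6): fills=none; bids=[#4:8@95] asks=[-]

Answer: BIDS (highest first):
  #4: 8@95
ASKS (lowest first):
  (empty)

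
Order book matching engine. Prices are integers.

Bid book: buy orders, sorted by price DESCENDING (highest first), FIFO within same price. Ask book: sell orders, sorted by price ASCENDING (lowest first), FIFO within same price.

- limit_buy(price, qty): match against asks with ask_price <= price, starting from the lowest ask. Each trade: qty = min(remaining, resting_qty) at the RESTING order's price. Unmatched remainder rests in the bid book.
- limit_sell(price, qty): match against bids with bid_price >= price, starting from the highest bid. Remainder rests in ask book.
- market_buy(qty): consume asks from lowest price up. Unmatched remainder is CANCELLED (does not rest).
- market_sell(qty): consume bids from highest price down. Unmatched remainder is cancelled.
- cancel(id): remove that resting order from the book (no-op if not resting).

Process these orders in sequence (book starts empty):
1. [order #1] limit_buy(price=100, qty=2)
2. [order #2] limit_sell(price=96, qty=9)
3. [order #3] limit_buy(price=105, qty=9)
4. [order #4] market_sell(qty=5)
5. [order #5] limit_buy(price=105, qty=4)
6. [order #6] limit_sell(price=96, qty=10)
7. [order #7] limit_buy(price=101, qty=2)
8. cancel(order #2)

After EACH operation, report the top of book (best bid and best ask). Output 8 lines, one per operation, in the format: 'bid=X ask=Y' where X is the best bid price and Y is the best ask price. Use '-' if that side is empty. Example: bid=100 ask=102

After op 1 [order #1] limit_buy(price=100, qty=2): fills=none; bids=[#1:2@100] asks=[-]
After op 2 [order #2] limit_sell(price=96, qty=9): fills=#1x#2:2@100; bids=[-] asks=[#2:7@96]
After op 3 [order #3] limit_buy(price=105, qty=9): fills=#3x#2:7@96; bids=[#3:2@105] asks=[-]
After op 4 [order #4] market_sell(qty=5): fills=#3x#4:2@105; bids=[-] asks=[-]
After op 5 [order #5] limit_buy(price=105, qty=4): fills=none; bids=[#5:4@105] asks=[-]
After op 6 [order #6] limit_sell(price=96, qty=10): fills=#5x#6:4@105; bids=[-] asks=[#6:6@96]
After op 7 [order #7] limit_buy(price=101, qty=2): fills=#7x#6:2@96; bids=[-] asks=[#6:4@96]
After op 8 cancel(order #2): fills=none; bids=[-] asks=[#6:4@96]

Answer: bid=100 ask=-
bid=- ask=96
bid=105 ask=-
bid=- ask=-
bid=105 ask=-
bid=- ask=96
bid=- ask=96
bid=- ask=96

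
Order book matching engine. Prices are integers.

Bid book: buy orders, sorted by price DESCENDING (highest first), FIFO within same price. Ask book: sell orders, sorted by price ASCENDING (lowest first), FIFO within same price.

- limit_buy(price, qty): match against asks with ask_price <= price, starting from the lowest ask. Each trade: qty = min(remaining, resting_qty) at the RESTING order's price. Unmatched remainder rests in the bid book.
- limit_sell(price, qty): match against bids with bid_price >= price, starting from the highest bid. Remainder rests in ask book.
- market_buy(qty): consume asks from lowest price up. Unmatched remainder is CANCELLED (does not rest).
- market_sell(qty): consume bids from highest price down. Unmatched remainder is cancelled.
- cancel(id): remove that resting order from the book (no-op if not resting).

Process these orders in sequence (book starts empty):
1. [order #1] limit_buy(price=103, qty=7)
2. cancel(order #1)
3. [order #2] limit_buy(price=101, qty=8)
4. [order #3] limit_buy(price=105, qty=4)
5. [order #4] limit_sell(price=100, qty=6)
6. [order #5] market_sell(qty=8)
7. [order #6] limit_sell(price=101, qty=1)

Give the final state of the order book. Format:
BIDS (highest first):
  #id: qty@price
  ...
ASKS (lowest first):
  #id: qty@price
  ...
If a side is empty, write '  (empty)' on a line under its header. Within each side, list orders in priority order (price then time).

After op 1 [order #1] limit_buy(price=103, qty=7): fills=none; bids=[#1:7@103] asks=[-]
After op 2 cancel(order #1): fills=none; bids=[-] asks=[-]
After op 3 [order #2] limit_buy(price=101, qty=8): fills=none; bids=[#2:8@101] asks=[-]
After op 4 [order #3] limit_buy(price=105, qty=4): fills=none; bids=[#3:4@105 #2:8@101] asks=[-]
After op 5 [order #4] limit_sell(price=100, qty=6): fills=#3x#4:4@105 #2x#4:2@101; bids=[#2:6@101] asks=[-]
After op 6 [order #5] market_sell(qty=8): fills=#2x#5:6@101; bids=[-] asks=[-]
After op 7 [order #6] limit_sell(price=101, qty=1): fills=none; bids=[-] asks=[#6:1@101]

Answer: BIDS (highest first):
  (empty)
ASKS (lowest first):
  #6: 1@101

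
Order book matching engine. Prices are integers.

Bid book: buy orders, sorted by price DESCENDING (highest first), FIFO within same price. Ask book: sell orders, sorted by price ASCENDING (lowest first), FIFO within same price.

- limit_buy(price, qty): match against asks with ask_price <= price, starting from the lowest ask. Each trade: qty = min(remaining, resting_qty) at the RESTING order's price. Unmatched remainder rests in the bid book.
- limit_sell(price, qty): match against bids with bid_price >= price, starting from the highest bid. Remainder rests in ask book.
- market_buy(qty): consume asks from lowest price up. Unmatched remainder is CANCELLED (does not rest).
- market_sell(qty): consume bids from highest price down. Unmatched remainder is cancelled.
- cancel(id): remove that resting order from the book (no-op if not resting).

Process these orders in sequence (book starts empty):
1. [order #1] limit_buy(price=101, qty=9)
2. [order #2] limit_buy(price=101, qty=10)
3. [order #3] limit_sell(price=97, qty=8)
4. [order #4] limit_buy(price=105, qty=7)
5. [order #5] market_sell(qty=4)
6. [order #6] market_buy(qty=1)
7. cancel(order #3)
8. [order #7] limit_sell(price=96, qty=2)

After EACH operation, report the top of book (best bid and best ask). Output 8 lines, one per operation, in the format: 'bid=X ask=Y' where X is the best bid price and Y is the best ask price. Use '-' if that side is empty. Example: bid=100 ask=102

After op 1 [order #1] limit_buy(price=101, qty=9): fills=none; bids=[#1:9@101] asks=[-]
After op 2 [order #2] limit_buy(price=101, qty=10): fills=none; bids=[#1:9@101 #2:10@101] asks=[-]
After op 3 [order #3] limit_sell(price=97, qty=8): fills=#1x#3:8@101; bids=[#1:1@101 #2:10@101] asks=[-]
After op 4 [order #4] limit_buy(price=105, qty=7): fills=none; bids=[#4:7@105 #1:1@101 #2:10@101] asks=[-]
After op 5 [order #5] market_sell(qty=4): fills=#4x#5:4@105; bids=[#4:3@105 #1:1@101 #2:10@101] asks=[-]
After op 6 [order #6] market_buy(qty=1): fills=none; bids=[#4:3@105 #1:1@101 #2:10@101] asks=[-]
After op 7 cancel(order #3): fills=none; bids=[#4:3@105 #1:1@101 #2:10@101] asks=[-]
After op 8 [order #7] limit_sell(price=96, qty=2): fills=#4x#7:2@105; bids=[#4:1@105 #1:1@101 #2:10@101] asks=[-]

Answer: bid=101 ask=-
bid=101 ask=-
bid=101 ask=-
bid=105 ask=-
bid=105 ask=-
bid=105 ask=-
bid=105 ask=-
bid=105 ask=-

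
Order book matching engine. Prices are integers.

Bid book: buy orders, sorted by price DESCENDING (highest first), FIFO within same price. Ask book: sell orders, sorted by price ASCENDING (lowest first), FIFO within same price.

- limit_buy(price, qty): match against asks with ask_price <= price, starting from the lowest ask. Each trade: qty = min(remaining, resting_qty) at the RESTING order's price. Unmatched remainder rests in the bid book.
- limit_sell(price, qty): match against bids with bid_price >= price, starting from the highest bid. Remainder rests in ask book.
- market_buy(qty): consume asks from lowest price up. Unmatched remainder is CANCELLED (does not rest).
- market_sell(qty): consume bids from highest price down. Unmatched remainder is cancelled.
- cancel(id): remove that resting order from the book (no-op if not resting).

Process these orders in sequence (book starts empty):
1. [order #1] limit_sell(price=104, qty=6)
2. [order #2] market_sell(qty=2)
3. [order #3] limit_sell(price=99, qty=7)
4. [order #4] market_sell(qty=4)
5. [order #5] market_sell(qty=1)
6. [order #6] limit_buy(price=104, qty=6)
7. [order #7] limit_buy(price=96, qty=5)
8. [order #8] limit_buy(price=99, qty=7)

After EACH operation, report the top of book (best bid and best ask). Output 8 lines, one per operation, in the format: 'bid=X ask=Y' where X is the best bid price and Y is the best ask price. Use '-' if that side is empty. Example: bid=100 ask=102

After op 1 [order #1] limit_sell(price=104, qty=6): fills=none; bids=[-] asks=[#1:6@104]
After op 2 [order #2] market_sell(qty=2): fills=none; bids=[-] asks=[#1:6@104]
After op 3 [order #3] limit_sell(price=99, qty=7): fills=none; bids=[-] asks=[#3:7@99 #1:6@104]
After op 4 [order #4] market_sell(qty=4): fills=none; bids=[-] asks=[#3:7@99 #1:6@104]
After op 5 [order #5] market_sell(qty=1): fills=none; bids=[-] asks=[#3:7@99 #1:6@104]
After op 6 [order #6] limit_buy(price=104, qty=6): fills=#6x#3:6@99; bids=[-] asks=[#3:1@99 #1:6@104]
After op 7 [order #7] limit_buy(price=96, qty=5): fills=none; bids=[#7:5@96] asks=[#3:1@99 #1:6@104]
After op 8 [order #8] limit_buy(price=99, qty=7): fills=#8x#3:1@99; bids=[#8:6@99 #7:5@96] asks=[#1:6@104]

Answer: bid=- ask=104
bid=- ask=104
bid=- ask=99
bid=- ask=99
bid=- ask=99
bid=- ask=99
bid=96 ask=99
bid=99 ask=104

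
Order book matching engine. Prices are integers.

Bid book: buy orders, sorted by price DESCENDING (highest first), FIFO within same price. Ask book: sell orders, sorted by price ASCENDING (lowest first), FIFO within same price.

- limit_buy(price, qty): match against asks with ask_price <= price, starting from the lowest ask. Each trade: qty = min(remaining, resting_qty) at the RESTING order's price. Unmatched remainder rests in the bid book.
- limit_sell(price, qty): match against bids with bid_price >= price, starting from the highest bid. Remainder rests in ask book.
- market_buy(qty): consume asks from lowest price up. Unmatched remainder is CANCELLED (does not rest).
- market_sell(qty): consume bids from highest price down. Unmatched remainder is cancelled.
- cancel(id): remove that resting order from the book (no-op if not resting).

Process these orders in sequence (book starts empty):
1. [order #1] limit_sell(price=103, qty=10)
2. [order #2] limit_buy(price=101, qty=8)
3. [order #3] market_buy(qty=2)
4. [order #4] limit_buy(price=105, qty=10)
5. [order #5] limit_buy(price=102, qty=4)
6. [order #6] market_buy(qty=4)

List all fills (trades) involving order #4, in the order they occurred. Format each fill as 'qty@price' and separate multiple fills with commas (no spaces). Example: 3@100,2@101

After op 1 [order #1] limit_sell(price=103, qty=10): fills=none; bids=[-] asks=[#1:10@103]
After op 2 [order #2] limit_buy(price=101, qty=8): fills=none; bids=[#2:8@101] asks=[#1:10@103]
After op 3 [order #3] market_buy(qty=2): fills=#3x#1:2@103; bids=[#2:8@101] asks=[#1:8@103]
After op 4 [order #4] limit_buy(price=105, qty=10): fills=#4x#1:8@103; bids=[#4:2@105 #2:8@101] asks=[-]
After op 5 [order #5] limit_buy(price=102, qty=4): fills=none; bids=[#4:2@105 #5:4@102 #2:8@101] asks=[-]
After op 6 [order #6] market_buy(qty=4): fills=none; bids=[#4:2@105 #5:4@102 #2:8@101] asks=[-]

Answer: 8@103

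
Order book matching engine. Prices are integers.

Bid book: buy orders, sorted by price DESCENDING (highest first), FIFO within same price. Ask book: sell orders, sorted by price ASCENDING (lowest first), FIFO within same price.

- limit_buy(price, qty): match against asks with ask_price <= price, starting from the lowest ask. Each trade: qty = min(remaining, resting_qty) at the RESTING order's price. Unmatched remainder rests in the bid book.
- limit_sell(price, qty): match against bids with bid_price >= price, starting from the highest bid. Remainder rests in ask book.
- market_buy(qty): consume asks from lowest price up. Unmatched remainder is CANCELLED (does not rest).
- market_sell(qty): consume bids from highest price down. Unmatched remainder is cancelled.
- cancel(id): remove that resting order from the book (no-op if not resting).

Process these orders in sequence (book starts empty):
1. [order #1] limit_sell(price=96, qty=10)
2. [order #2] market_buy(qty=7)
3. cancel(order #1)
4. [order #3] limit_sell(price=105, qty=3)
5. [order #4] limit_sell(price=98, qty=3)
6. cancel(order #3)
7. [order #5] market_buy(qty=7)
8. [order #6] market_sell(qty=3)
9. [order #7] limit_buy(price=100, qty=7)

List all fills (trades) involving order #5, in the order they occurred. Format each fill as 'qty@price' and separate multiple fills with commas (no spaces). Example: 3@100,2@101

After op 1 [order #1] limit_sell(price=96, qty=10): fills=none; bids=[-] asks=[#1:10@96]
After op 2 [order #2] market_buy(qty=7): fills=#2x#1:7@96; bids=[-] asks=[#1:3@96]
After op 3 cancel(order #1): fills=none; bids=[-] asks=[-]
After op 4 [order #3] limit_sell(price=105, qty=3): fills=none; bids=[-] asks=[#3:3@105]
After op 5 [order #4] limit_sell(price=98, qty=3): fills=none; bids=[-] asks=[#4:3@98 #3:3@105]
After op 6 cancel(order #3): fills=none; bids=[-] asks=[#4:3@98]
After op 7 [order #5] market_buy(qty=7): fills=#5x#4:3@98; bids=[-] asks=[-]
After op 8 [order #6] market_sell(qty=3): fills=none; bids=[-] asks=[-]
After op 9 [order #7] limit_buy(price=100, qty=7): fills=none; bids=[#7:7@100] asks=[-]

Answer: 3@98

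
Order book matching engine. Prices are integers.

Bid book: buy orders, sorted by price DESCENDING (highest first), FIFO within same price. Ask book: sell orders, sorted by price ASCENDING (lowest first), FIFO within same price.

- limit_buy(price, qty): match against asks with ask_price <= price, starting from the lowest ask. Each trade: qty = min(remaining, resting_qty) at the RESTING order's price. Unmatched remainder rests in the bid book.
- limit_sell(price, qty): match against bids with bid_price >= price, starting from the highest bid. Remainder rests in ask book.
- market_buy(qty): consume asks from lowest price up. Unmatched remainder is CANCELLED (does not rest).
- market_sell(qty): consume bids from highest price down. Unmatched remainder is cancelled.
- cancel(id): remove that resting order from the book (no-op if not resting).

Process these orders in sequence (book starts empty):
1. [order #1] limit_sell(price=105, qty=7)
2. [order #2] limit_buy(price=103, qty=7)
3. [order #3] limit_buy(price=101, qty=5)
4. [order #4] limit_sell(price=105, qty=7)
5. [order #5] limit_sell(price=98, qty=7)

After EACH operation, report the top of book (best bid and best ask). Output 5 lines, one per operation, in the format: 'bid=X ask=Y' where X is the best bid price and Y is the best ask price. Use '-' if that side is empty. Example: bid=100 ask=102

After op 1 [order #1] limit_sell(price=105, qty=7): fills=none; bids=[-] asks=[#1:7@105]
After op 2 [order #2] limit_buy(price=103, qty=7): fills=none; bids=[#2:7@103] asks=[#1:7@105]
After op 3 [order #3] limit_buy(price=101, qty=5): fills=none; bids=[#2:7@103 #3:5@101] asks=[#1:7@105]
After op 4 [order #4] limit_sell(price=105, qty=7): fills=none; bids=[#2:7@103 #3:5@101] asks=[#1:7@105 #4:7@105]
After op 5 [order #5] limit_sell(price=98, qty=7): fills=#2x#5:7@103; bids=[#3:5@101] asks=[#1:7@105 #4:7@105]

Answer: bid=- ask=105
bid=103 ask=105
bid=103 ask=105
bid=103 ask=105
bid=101 ask=105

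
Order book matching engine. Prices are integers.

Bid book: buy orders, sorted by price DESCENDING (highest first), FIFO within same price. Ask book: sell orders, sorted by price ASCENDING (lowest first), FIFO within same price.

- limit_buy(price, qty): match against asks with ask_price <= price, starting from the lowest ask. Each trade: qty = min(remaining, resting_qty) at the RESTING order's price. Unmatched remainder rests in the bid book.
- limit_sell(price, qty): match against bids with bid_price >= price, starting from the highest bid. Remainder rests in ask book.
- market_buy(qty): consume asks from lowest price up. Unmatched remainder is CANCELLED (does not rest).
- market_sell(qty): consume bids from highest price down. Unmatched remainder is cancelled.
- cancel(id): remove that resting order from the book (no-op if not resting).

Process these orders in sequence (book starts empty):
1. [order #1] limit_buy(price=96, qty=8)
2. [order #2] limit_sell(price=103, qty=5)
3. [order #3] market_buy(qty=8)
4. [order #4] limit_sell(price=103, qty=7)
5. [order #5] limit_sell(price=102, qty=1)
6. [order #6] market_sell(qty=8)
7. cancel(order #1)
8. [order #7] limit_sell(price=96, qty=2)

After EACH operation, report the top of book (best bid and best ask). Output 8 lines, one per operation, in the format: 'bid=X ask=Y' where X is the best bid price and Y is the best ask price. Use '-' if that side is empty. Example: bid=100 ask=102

After op 1 [order #1] limit_buy(price=96, qty=8): fills=none; bids=[#1:8@96] asks=[-]
After op 2 [order #2] limit_sell(price=103, qty=5): fills=none; bids=[#1:8@96] asks=[#2:5@103]
After op 3 [order #3] market_buy(qty=8): fills=#3x#2:5@103; bids=[#1:8@96] asks=[-]
After op 4 [order #4] limit_sell(price=103, qty=7): fills=none; bids=[#1:8@96] asks=[#4:7@103]
After op 5 [order #5] limit_sell(price=102, qty=1): fills=none; bids=[#1:8@96] asks=[#5:1@102 #4:7@103]
After op 6 [order #6] market_sell(qty=8): fills=#1x#6:8@96; bids=[-] asks=[#5:1@102 #4:7@103]
After op 7 cancel(order #1): fills=none; bids=[-] asks=[#5:1@102 #4:7@103]
After op 8 [order #7] limit_sell(price=96, qty=2): fills=none; bids=[-] asks=[#7:2@96 #5:1@102 #4:7@103]

Answer: bid=96 ask=-
bid=96 ask=103
bid=96 ask=-
bid=96 ask=103
bid=96 ask=102
bid=- ask=102
bid=- ask=102
bid=- ask=96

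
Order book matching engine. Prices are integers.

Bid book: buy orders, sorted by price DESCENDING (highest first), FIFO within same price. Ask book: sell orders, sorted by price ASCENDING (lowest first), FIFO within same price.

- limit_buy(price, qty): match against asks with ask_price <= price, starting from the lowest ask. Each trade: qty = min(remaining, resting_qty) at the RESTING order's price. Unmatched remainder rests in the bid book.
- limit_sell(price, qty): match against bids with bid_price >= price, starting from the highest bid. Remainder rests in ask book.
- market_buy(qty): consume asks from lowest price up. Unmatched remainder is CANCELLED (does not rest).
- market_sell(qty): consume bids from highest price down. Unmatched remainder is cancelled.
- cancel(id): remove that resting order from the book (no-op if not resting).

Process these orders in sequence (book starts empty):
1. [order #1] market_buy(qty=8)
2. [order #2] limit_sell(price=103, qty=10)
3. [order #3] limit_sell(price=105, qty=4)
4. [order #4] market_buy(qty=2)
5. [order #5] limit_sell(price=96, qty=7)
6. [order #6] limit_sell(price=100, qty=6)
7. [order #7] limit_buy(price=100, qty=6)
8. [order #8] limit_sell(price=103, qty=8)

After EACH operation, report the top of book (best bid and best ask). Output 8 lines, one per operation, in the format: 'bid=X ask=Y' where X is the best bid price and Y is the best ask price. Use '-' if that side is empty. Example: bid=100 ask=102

After op 1 [order #1] market_buy(qty=8): fills=none; bids=[-] asks=[-]
After op 2 [order #2] limit_sell(price=103, qty=10): fills=none; bids=[-] asks=[#2:10@103]
After op 3 [order #3] limit_sell(price=105, qty=4): fills=none; bids=[-] asks=[#2:10@103 #3:4@105]
After op 4 [order #4] market_buy(qty=2): fills=#4x#2:2@103; bids=[-] asks=[#2:8@103 #3:4@105]
After op 5 [order #5] limit_sell(price=96, qty=7): fills=none; bids=[-] asks=[#5:7@96 #2:8@103 #3:4@105]
After op 6 [order #6] limit_sell(price=100, qty=6): fills=none; bids=[-] asks=[#5:7@96 #6:6@100 #2:8@103 #3:4@105]
After op 7 [order #7] limit_buy(price=100, qty=6): fills=#7x#5:6@96; bids=[-] asks=[#5:1@96 #6:6@100 #2:8@103 #3:4@105]
After op 8 [order #8] limit_sell(price=103, qty=8): fills=none; bids=[-] asks=[#5:1@96 #6:6@100 #2:8@103 #8:8@103 #3:4@105]

Answer: bid=- ask=-
bid=- ask=103
bid=- ask=103
bid=- ask=103
bid=- ask=96
bid=- ask=96
bid=- ask=96
bid=- ask=96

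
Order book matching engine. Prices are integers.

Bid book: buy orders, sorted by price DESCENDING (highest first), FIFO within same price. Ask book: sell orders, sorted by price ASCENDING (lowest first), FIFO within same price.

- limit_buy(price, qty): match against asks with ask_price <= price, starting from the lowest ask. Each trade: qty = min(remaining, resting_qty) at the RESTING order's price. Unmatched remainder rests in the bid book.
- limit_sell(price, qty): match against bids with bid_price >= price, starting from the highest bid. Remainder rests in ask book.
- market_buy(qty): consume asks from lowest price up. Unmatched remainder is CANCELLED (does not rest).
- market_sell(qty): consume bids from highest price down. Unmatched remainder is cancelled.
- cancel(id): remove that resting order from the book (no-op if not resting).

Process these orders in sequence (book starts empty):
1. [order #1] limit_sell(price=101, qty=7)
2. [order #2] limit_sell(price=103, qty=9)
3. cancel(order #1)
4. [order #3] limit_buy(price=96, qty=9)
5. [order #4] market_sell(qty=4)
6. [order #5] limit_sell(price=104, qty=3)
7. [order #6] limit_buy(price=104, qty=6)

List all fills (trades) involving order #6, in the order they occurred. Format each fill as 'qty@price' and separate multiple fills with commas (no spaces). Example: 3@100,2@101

After op 1 [order #1] limit_sell(price=101, qty=7): fills=none; bids=[-] asks=[#1:7@101]
After op 2 [order #2] limit_sell(price=103, qty=9): fills=none; bids=[-] asks=[#1:7@101 #2:9@103]
After op 3 cancel(order #1): fills=none; bids=[-] asks=[#2:9@103]
After op 4 [order #3] limit_buy(price=96, qty=9): fills=none; bids=[#3:9@96] asks=[#2:9@103]
After op 5 [order #4] market_sell(qty=4): fills=#3x#4:4@96; bids=[#3:5@96] asks=[#2:9@103]
After op 6 [order #5] limit_sell(price=104, qty=3): fills=none; bids=[#3:5@96] asks=[#2:9@103 #5:3@104]
After op 7 [order #6] limit_buy(price=104, qty=6): fills=#6x#2:6@103; bids=[#3:5@96] asks=[#2:3@103 #5:3@104]

Answer: 6@103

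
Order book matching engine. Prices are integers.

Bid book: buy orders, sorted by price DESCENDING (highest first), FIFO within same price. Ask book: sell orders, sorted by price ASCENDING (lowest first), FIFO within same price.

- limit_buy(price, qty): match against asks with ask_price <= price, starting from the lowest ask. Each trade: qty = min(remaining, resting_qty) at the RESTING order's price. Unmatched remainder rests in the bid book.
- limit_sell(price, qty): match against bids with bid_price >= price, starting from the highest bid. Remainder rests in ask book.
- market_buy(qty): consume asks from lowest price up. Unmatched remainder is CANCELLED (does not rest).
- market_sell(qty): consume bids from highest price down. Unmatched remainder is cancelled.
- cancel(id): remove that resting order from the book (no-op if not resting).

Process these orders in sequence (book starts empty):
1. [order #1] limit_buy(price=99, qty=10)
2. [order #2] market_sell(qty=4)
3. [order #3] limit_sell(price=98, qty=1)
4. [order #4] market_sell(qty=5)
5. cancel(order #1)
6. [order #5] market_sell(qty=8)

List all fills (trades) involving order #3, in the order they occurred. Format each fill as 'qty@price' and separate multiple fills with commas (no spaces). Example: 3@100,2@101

Answer: 1@99

Derivation:
After op 1 [order #1] limit_buy(price=99, qty=10): fills=none; bids=[#1:10@99] asks=[-]
After op 2 [order #2] market_sell(qty=4): fills=#1x#2:4@99; bids=[#1:6@99] asks=[-]
After op 3 [order #3] limit_sell(price=98, qty=1): fills=#1x#3:1@99; bids=[#1:5@99] asks=[-]
After op 4 [order #4] market_sell(qty=5): fills=#1x#4:5@99; bids=[-] asks=[-]
After op 5 cancel(order #1): fills=none; bids=[-] asks=[-]
After op 6 [order #5] market_sell(qty=8): fills=none; bids=[-] asks=[-]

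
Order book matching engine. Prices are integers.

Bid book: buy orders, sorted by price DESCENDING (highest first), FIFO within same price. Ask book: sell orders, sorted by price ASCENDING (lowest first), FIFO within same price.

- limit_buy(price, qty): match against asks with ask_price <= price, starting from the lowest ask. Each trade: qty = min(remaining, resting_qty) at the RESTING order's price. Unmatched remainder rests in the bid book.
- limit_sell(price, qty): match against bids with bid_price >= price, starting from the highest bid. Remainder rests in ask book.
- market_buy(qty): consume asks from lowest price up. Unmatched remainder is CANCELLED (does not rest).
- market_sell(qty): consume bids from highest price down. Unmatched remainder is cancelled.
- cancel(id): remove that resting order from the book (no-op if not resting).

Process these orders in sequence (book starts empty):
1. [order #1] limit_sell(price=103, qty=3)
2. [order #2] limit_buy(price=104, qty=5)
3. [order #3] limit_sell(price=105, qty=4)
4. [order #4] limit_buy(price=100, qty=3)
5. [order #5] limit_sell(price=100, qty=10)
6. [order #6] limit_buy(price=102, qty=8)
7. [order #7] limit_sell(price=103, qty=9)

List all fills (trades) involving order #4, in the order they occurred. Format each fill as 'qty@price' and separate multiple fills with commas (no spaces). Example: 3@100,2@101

Answer: 3@100

Derivation:
After op 1 [order #1] limit_sell(price=103, qty=3): fills=none; bids=[-] asks=[#1:3@103]
After op 2 [order #2] limit_buy(price=104, qty=5): fills=#2x#1:3@103; bids=[#2:2@104] asks=[-]
After op 3 [order #3] limit_sell(price=105, qty=4): fills=none; bids=[#2:2@104] asks=[#3:4@105]
After op 4 [order #4] limit_buy(price=100, qty=3): fills=none; bids=[#2:2@104 #4:3@100] asks=[#3:4@105]
After op 5 [order #5] limit_sell(price=100, qty=10): fills=#2x#5:2@104 #4x#5:3@100; bids=[-] asks=[#5:5@100 #3:4@105]
After op 6 [order #6] limit_buy(price=102, qty=8): fills=#6x#5:5@100; bids=[#6:3@102] asks=[#3:4@105]
After op 7 [order #7] limit_sell(price=103, qty=9): fills=none; bids=[#6:3@102] asks=[#7:9@103 #3:4@105]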